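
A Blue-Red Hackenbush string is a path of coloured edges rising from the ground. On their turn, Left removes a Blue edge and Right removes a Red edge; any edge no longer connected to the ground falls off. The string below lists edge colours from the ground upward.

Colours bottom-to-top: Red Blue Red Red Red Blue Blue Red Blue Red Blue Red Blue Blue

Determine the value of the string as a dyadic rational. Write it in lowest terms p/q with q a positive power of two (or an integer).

-7337/8192

step 1: add Red to get R; options L={ none } R={ 0 } => -1
step 2: add Blue to get RB; options L={ -1 } R={ 0 } => -1/2
step 3: add Red to get RBR; options L={ -1 } R={ -1/2 0 } => -3/4
step 4: add Red to get RBRR; options L={ -1 } R={ -3/4 -1/2 0 } => -7/8
step 5: add Red to get RBRRR; options L={ -1 } R={ -7/8 -3/4 -1/2 0 } => -15/16
step 6: add Blue to get RBRRRB; options L={ -1 -15/16 } R={ -7/8 -3/4 -1/2 0 } => -29/32
step 7: add Blue to get RBRRRBB; options L={ -1 -15/16 -29/32 } R={ -7/8 -3/4 -1/2 0 } => -57/64
step 8: add Red to get RBRRRBBR; options L={ -1 -15/16 -29/32 } R={ -57/64 -7/8 -3/4 -1/2 0 } => -115/128
step 9: add Blue to get RBRRRBBRB; options L={ -1 -15/16 -29/32 -115/128 } R={ -57/64 -7/8 -3/4 -1/2 0 } => -229/256
step 10: add Red to get RBRRRBBRBR; options L={ -1 -15/16 -29/32 -115/128 } R={ -229/256 -57/64 -7/8 -3/4 -1/2 0 } => -459/512
step 11: add Blue to get RBRRRBBRBRB; options L={ -1 -15/16 -29/32 -115/128 -459/512 } R={ -229/256 -57/64 -7/8 -3/4 -1/2 0 } => -917/1024
step 12: add Red to get RBRRRBBRBRBR; options L={ -1 -15/16 -29/32 -115/128 -459/512 } R={ -917/1024 -229/256 -57/64 -7/8 -3/4 -1/2 0 } => -1835/2048
step 13: add Blue to get RBRRRBBRBRBRB; options L={ -1 -15/16 -29/32 -115/128 -459/512 -1835/2048 } R={ -917/1024 -229/256 -57/64 -7/8 -3/4 -1/2 0 } => -3669/4096
step 14: add Blue to get RBRRRBBRBRBRBB; options L={ -1 -15/16 -29/32 -115/128 -459/512 -1835/2048 -3669/4096 } R={ -917/1024 -229/256 -57/64 -7/8 -3/4 -1/2 0 } => -7337/8192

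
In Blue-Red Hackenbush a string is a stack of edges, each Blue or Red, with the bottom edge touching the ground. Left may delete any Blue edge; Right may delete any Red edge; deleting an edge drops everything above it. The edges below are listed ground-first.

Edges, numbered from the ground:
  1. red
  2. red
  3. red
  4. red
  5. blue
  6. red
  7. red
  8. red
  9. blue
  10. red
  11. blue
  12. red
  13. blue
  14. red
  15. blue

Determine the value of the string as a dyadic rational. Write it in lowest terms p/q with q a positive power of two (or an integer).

val(r) = { none | 0 } — -1
val(rr) = { none | -1; 0 } — -2
val(rrr) = { none | -2; -1; 0 } — -3
val(rrrr) = { none | -3; -2; -1; 0 } — -4
val(rrrrb) = { -4 | -3; -2; -1; 0 } — -7/2
val(rrrrbr) = { -4 | -7/2; -3; -2; -1; 0 } — -15/4
val(rrrrbrr) = { -4 | -15/4; -7/2; -3; -2; -1; 0 } — -31/8
val(rrrrbrrr) = { -4 | -31/8; -15/4; -7/2; -3; -2; -1; 0 } — -63/16
val(rrrrbrrrb) = { -4; -63/16 | -31/8; -15/4; -7/2; -3; -2; -1; 0 } — -125/32
val(rrrrbrrrbr) = { -4; -63/16 | -125/32; -31/8; -15/4; -7/2; -3; -2; -1; 0 } — -251/64
val(rrrrbrrrbrb) = { -4; -63/16; -251/64 | -125/32; -31/8; -15/4; -7/2; -3; -2; -1; 0 } — -501/128
val(rrrrbrrrbrbr) = { -4; -63/16; -251/64 | -501/128; -125/32; -31/8; -15/4; -7/2; -3; -2; -1; 0 } — -1003/256
val(rrrrbrrrbrbrb) = { -4; -63/16; -251/64; -1003/256 | -501/128; -125/32; -31/8; -15/4; -7/2; -3; -2; -1; 0 } — -2005/512
val(rrrrbrrrbrbrbr) = { -4; -63/16; -251/64; -1003/256 | -2005/512; -501/128; -125/32; -31/8; -15/4; -7/2; -3; -2; -1; 0 } — -4011/1024
val(rrrrbrrrbrbrbrb) = { -4; -63/16; -251/64; -1003/256; -4011/1024 | -2005/512; -501/128; -125/32; -31/8; -15/4; -7/2; -3; -2; -1; 0 } — -8021/2048

-8021/2048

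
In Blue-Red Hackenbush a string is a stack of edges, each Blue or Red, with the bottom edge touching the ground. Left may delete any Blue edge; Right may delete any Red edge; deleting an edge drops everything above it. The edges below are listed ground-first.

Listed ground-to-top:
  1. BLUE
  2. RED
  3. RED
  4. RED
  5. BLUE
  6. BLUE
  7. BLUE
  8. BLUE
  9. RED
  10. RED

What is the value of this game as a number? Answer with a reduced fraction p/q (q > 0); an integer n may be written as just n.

121/512

Recurse on prefixes of the 10-edge string BLUE RED RED RED BLUE BLUE BLUE BLUE RED RED:
edge 1 of 10 (BLUE): { 0 | ∅ } = 1
edge 2 of 10 (RED): { 0 | 1 } = 1/2
edge 3 of 10 (RED): { 0 | 1/2,1 } = 1/4
edge 4 of 10 (RED): { 0 | 1/4,1/2,1 } = 1/8
edge 5 of 10 (BLUE): { 0,1/8 | 1/4,1/2,1 } = 3/16
edge 6 of 10 (BLUE): { 0,1/8,3/16 | 1/4,1/2,1 } = 7/32
edge 7 of 10 (BLUE): { 0,1/8,3/16,7/32 | 1/4,1/2,1 } = 15/64
edge 8 of 10 (BLUE): { 0,1/8,3/16,7/32,15/64 | 1/4,1/2,1 } = 31/128
edge 9 of 10 (RED): { 0,1/8,3/16,7/32,15/64 | 31/128,1/4,1/2,1 } = 61/256
edge 10 of 10 (RED): { 0,1/8,3/16,7/32,15/64 | 61/256,31/128,1/4,1/2,1 } = 121/512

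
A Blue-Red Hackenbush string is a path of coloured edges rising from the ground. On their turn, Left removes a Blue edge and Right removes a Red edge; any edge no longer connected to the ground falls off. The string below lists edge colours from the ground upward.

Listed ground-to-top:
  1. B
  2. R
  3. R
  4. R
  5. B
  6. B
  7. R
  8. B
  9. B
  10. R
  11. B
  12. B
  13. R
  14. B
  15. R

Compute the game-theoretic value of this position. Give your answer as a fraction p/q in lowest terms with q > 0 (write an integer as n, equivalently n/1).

Build value(s[:k]) for k = 1..15, string s = B R R R B B R B B R B B R B R.
value(B) = { 0 | none } => 1
value(BR) = { 0 | 1 } => 1/2
value(BRR) = { 0 | 1/2, 1 } => 1/4
value(BRRR) = { 0 | 1/4, 1/2, 1 } => 1/8
value(BRRRB) = { 0, 1/8 | 1/4, 1/2, 1 } => 3/16
value(BRRRBB) = { 0, 1/8, 3/16 | 1/4, 1/2, 1 } => 7/32
value(BRRRBBR) = { 0, 1/8, 3/16 | 7/32, 1/4, 1/2, 1 } => 13/64
value(BRRRBBRB) = { 0, 1/8, 3/16, 13/64 | 7/32, 1/4, 1/2, 1 } => 27/128
value(BRRRBBRBB) = { 0, 1/8, 3/16, 13/64, 27/128 | 7/32, 1/4, 1/2, 1 } => 55/256
value(BRRRBBRBBR) = { 0, 1/8, 3/16, 13/64, 27/128 | 55/256, 7/32, 1/4, 1/2, 1 } => 109/512
value(BRRRBBRBBRB) = { 0, 1/8, 3/16, 13/64, 27/128, 109/512 | 55/256, 7/32, 1/4, 1/2, 1 } => 219/1024
value(BRRRBBRBBRBB) = { 0, 1/8, 3/16, 13/64, 27/128, 109/512, 219/1024 | 55/256, 7/32, 1/4, 1/2, 1 } => 439/2048
value(BRRRBBRBBRBBR) = { 0, 1/8, 3/16, 13/64, 27/128, 109/512, 219/1024 | 439/2048, 55/256, 7/32, 1/4, 1/2, 1 } => 877/4096
value(BRRRBBRBBRBBRB) = { 0, 1/8, 3/16, 13/64, 27/128, 109/512, 219/1024, 877/4096 | 439/2048, 55/256, 7/32, 1/4, 1/2, 1 } => 1755/8192
value(BRRRBBRBBRBBRBR) = { 0, 1/8, 3/16, 13/64, 27/128, 109/512, 219/1024, 877/4096 | 1755/8192, 439/2048, 55/256, 7/32, 1/4, 1/2, 1 } => 3509/16384

3509/16384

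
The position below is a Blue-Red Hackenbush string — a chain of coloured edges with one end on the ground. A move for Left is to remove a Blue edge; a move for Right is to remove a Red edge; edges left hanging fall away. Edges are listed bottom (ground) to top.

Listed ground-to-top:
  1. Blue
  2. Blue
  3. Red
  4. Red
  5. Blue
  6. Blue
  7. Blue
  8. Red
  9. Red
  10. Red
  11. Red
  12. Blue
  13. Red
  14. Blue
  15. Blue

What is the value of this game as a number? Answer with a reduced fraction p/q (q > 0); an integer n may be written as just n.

Prefix values for Blue Blue Red Red Blue Blue Blue Red Red Red Red Blue Red Blue Blue via {L|R} + simplicity:
step 1: add Blue to get B; options L={ 0 } R={ — } ⇒ 1
step 2: add Blue to get BB; options L={ 0 1 } R={ — } ⇒ 2
step 3: add Red to get BBR; options L={ 0 1 } R={ 2 } ⇒ 3/2
step 4: add Red to get BBRR; options L={ 0 1 } R={ 3/2 2 } ⇒ 5/4
step 5: add Blue to get BBRRB; options L={ 0 1 5/4 } R={ 3/2 2 } ⇒ 11/8
step 6: add Blue to get BBRRBB; options L={ 0 1 5/4 11/8 } R={ 3/2 2 } ⇒ 23/16
step 7: add Blue to get BBRRBBB; options L={ 0 1 5/4 11/8 23/16 } R={ 3/2 2 } ⇒ 47/32
step 8: add Red to get BBRRBBBR; options L={ 0 1 5/4 11/8 23/16 } R={ 47/32 3/2 2 } ⇒ 93/64
step 9: add Red to get BBRRBBBRR; options L={ 0 1 5/4 11/8 23/16 } R={ 93/64 47/32 3/2 2 } ⇒ 185/128
step 10: add Red to get BBRRBBBRRR; options L={ 0 1 5/4 11/8 23/16 } R={ 185/128 93/64 47/32 3/2 2 } ⇒ 369/256
step 11: add Red to get BBRRBBBRRRR; options L={ 0 1 5/4 11/8 23/16 } R={ 369/256 185/128 93/64 47/32 3/2 2 } ⇒ 737/512
step 12: add Blue to get BBRRBBBRRRRB; options L={ 0 1 5/4 11/8 23/16 737/512 } R={ 369/256 185/128 93/64 47/32 3/2 2 } ⇒ 1475/1024
step 13: add Red to get BBRRBBBRRRRBR; options L={ 0 1 5/4 11/8 23/16 737/512 } R={ 1475/1024 369/256 185/128 93/64 47/32 3/2 2 } ⇒ 2949/2048
step 14: add Blue to get BBRRBBBRRRRBRB; options L={ 0 1 5/4 11/8 23/16 737/512 2949/2048 } R={ 1475/1024 369/256 185/128 93/64 47/32 3/2 2 } ⇒ 5899/4096
step 15: add Blue to get BBRRBBBRRRRBRBB; options L={ 0 1 5/4 11/8 23/16 737/512 2949/2048 5899/4096 } R={ 1475/1024 369/256 185/128 93/64 47/32 3/2 2 } ⇒ 11799/8192

11799/8192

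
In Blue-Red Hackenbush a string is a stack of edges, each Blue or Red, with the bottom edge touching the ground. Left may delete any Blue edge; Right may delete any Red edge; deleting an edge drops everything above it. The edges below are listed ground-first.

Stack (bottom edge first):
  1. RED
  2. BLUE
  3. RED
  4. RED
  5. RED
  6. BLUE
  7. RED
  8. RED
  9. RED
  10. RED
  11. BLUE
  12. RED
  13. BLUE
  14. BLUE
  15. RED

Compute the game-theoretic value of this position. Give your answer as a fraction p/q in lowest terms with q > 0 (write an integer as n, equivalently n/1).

-15315/16384

1 of 15 · R · max L −∞ · min R 0 ⇒ -1
2 of 15 · RB · max L -1 · min R 0 ⇒ -1/2
3 of 15 · RBR · max L -1 · min R -1/2 ⇒ -3/4
4 of 15 · RBRR · max L -1 · min R -3/4 ⇒ -7/8
5 of 15 · RBRRR · max L -1 · min R -7/8 ⇒ -15/16
6 of 15 · RBRRRB · max L -15/16 · min R -7/8 ⇒ -29/32
7 of 15 · RBRRRBR · max L -15/16 · min R -29/32 ⇒ -59/64
8 of 15 · RBRRRBRR · max L -15/16 · min R -59/64 ⇒ -119/128
9 of 15 · RBRRRBRRR · max L -15/16 · min R -119/128 ⇒ -239/256
10 of 15 · RBRRRBRRRR · max L -15/16 · min R -239/256 ⇒ -479/512
11 of 15 · RBRRRBRRRRB · max L -479/512 · min R -239/256 ⇒ -957/1024
12 of 15 · RBRRRBRRRRBR · max L -479/512 · min R -957/1024 ⇒ -1915/2048
13 of 15 · RBRRRBRRRRBRB · max L -1915/2048 · min R -957/1024 ⇒ -3829/4096
14 of 15 · RBRRRBRRRRBRBB · max L -3829/4096 · min R -957/1024 ⇒ -7657/8192
15 of 15 · RBRRRBRRRRBRBBR · max L -3829/4096 · min R -7657/8192 ⇒ -15315/16384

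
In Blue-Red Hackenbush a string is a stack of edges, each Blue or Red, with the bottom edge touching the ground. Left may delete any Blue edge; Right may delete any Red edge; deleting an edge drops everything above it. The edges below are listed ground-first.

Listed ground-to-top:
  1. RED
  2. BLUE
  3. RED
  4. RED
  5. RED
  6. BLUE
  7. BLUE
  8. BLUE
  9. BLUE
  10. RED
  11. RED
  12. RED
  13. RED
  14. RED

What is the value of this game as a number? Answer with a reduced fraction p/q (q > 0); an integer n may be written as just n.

v_1 [R]  L=[none]  R=[0]  -> -1
v_2 [RB]  L=[-1]  R=[0]  -> -1/2
v_3 [RBR]  L=[-1]  R=[-1/2, 0]  -> -3/4
v_4 [RBRR]  L=[-1]  R=[-3/4, -1/2, 0]  -> -7/8
v_5 [RBRRR]  L=[-1]  R=[-7/8, -3/4, -1/2, 0]  -> -15/16
v_6 [RBRRRB]  L=[-1, -15/16]  R=[-7/8, -3/4, -1/2, 0]  -> -29/32
v_7 [RBRRRBB]  L=[-1, -15/16, -29/32]  R=[-7/8, -3/4, -1/2, 0]  -> -57/64
v_8 [RBRRRBBB]  L=[-1, -15/16, -29/32, -57/64]  R=[-7/8, -3/4, -1/2, 0]  -> -113/128
v_9 [RBRRRBBBB]  L=[-1, -15/16, -29/32, -57/64, -113/128]  R=[-7/8, -3/4, -1/2, 0]  -> -225/256
v_10 [RBRRRBBBBR]  L=[-1, -15/16, -29/32, -57/64, -113/128]  R=[-225/256, -7/8, -3/4, -1/2, 0]  -> -451/512
v_11 [RBRRRBBBBRR]  L=[-1, -15/16, -29/32, -57/64, -113/128]  R=[-451/512, -225/256, -7/8, -3/4, -1/2, 0]  -> -903/1024
v_12 [RBRRRBBBBRRR]  L=[-1, -15/16, -29/32, -57/64, -113/128]  R=[-903/1024, -451/512, -225/256, -7/8, -3/4, -1/2, 0]  -> -1807/2048
v_13 [RBRRRBBBBRRRR]  L=[-1, -15/16, -29/32, -57/64, -113/128]  R=[-1807/2048, -903/1024, -451/512, -225/256, -7/8, -3/4, -1/2, 0]  -> -3615/4096
v_14 [RBRRRBBBBRRRRR]  L=[-1, -15/16, -29/32, -57/64, -113/128]  R=[-3615/4096, -1807/2048, -903/1024, -451/512, -225/256, -7/8, -3/4, -1/2, 0]  -> -7231/8192

-7231/8192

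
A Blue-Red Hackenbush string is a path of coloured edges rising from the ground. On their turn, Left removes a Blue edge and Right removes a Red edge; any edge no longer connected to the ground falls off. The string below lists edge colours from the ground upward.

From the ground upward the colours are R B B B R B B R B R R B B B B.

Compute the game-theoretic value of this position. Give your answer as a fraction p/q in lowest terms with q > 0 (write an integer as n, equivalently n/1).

-2401/16384

v_1 [R]  L=[(no moves)]  R=[0]  -> -1
v_2 [RB]  L=[-1]  R=[0]  -> -1/2
v_3 [RBB]  L=[-1, -1/2]  R=[0]  -> -1/4
v_4 [RBBB]  L=[-1, -1/2, -1/4]  R=[0]  -> -1/8
v_5 [RBBBR]  L=[-1, -1/2, -1/4]  R=[-1/8, 0]  -> -3/16
v_6 [RBBBRB]  L=[-1, -1/2, -1/4, -3/16]  R=[-1/8, 0]  -> -5/32
v_7 [RBBBRBB]  L=[-1, -1/2, -1/4, -3/16, -5/32]  R=[-1/8, 0]  -> -9/64
v_8 [RBBBRBBR]  L=[-1, -1/2, -1/4, -3/16, -5/32]  R=[-9/64, -1/8, 0]  -> -19/128
v_9 [RBBBRBBRB]  L=[-1, -1/2, -1/4, -3/16, -5/32, -19/128]  R=[-9/64, -1/8, 0]  -> -37/256
v_10 [RBBBRBBRBR]  L=[-1, -1/2, -1/4, -3/16, -5/32, -19/128]  R=[-37/256, -9/64, -1/8, 0]  -> -75/512
v_11 [RBBBRBBRBRR]  L=[-1, -1/2, -1/4, -3/16, -5/32, -19/128]  R=[-75/512, -37/256, -9/64, -1/8, 0]  -> -151/1024
v_12 [RBBBRBBRBRRB]  L=[-1, -1/2, -1/4, -3/16, -5/32, -19/128, -151/1024]  R=[-75/512, -37/256, -9/64, -1/8, 0]  -> -301/2048
v_13 [RBBBRBBRBRRBB]  L=[-1, -1/2, -1/4, -3/16, -5/32, -19/128, -151/1024, -301/2048]  R=[-75/512, -37/256, -9/64, -1/8, 0]  -> -601/4096
v_14 [RBBBRBBRBRRBBB]  L=[-1, -1/2, -1/4, -3/16, -5/32, -19/128, -151/1024, -301/2048, -601/4096]  R=[-75/512, -37/256, -9/64, -1/8, 0]  -> -1201/8192
v_15 [RBBBRBBRBRRBBBB]  L=[-1, -1/2, -1/4, -3/16, -5/32, -19/128, -151/1024, -301/2048, -601/4096, -1201/8192]  R=[-75/512, -37/256, -9/64, -1/8, 0]  -> -2401/16384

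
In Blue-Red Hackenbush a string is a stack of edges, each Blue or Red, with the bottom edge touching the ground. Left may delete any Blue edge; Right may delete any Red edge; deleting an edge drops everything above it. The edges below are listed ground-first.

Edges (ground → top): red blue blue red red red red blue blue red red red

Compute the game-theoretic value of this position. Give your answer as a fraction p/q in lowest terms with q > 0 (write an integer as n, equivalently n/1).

g(r) = { (no moves) | 0 } — -1
g(rb) = { -1 | 0 } — -1/2
g(rbb) = { -1,-1/2 | 0 } — -1/4
g(rbbr) = { -1,-1/2 | -1/4,0 } — -3/8
g(rbbrr) = { -1,-1/2 | -3/8,-1/4,0 } — -7/16
g(rbbrrr) = { -1,-1/2 | -7/16,-3/8,-1/4,0 } — -15/32
g(rbbrrrr) = { -1,-1/2 | -15/32,-7/16,-3/8,-1/4,0 } — -31/64
g(rbbrrrrb) = { -1,-1/2,-31/64 | -15/32,-7/16,-3/8,-1/4,0 } — -61/128
g(rbbrrrrbb) = { -1,-1/2,-31/64,-61/128 | -15/32,-7/16,-3/8,-1/4,0 } — -121/256
g(rbbrrrrbbr) = { -1,-1/2,-31/64,-61/128 | -121/256,-15/32,-7/16,-3/8,-1/4,0 } — -243/512
g(rbbrrrrbbrr) = { -1,-1/2,-31/64,-61/128 | -243/512,-121/256,-15/32,-7/16,-3/8,-1/4,0 } — -487/1024
g(rbbrrrrbbrrr) = { -1,-1/2,-31/64,-61/128 | -487/1024,-243/512,-121/256,-15/32,-7/16,-3/8,-1/4,0 } — -975/2048

-975/2048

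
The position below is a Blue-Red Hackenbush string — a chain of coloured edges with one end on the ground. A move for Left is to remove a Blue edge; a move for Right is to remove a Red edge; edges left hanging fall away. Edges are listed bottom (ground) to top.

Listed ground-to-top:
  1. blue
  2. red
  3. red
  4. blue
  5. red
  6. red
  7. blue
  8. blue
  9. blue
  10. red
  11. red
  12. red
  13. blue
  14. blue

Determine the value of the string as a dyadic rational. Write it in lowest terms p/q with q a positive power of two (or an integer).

edge 1 of 14 (blue): { 0 | none } → 1
edge 2 of 14 (red): { 0 | 1 } → 1/2
edge 3 of 14 (red): { 0 | 1/2, 1 } → 1/4
edge 4 of 14 (blue): { 0, 1/4 | 1/2, 1 } → 3/8
edge 5 of 14 (red): { 0, 1/4 | 3/8, 1/2, 1 } → 5/16
edge 6 of 14 (red): { 0, 1/4 | 5/16, 3/8, 1/2, 1 } → 9/32
edge 7 of 14 (blue): { 0, 1/4, 9/32 | 5/16, 3/8, 1/2, 1 } → 19/64
edge 8 of 14 (blue): { 0, 1/4, 9/32, 19/64 | 5/16, 3/8, 1/2, 1 } → 39/128
edge 9 of 14 (blue): { 0, 1/4, 9/32, 19/64, 39/128 | 5/16, 3/8, 1/2, 1 } → 79/256
edge 10 of 14 (red): { 0, 1/4, 9/32, 19/64, 39/128 | 79/256, 5/16, 3/8, 1/2, 1 } → 157/512
edge 11 of 14 (red): { 0, 1/4, 9/32, 19/64, 39/128 | 157/512, 79/256, 5/16, 3/8, 1/2, 1 } → 313/1024
edge 12 of 14 (red): { 0, 1/4, 9/32, 19/64, 39/128 | 313/1024, 157/512, 79/256, 5/16, 3/8, 1/2, 1 } → 625/2048
edge 13 of 14 (blue): { 0, 1/4, 9/32, 19/64, 39/128, 625/2048 | 313/1024, 157/512, 79/256, 5/16, 3/8, 1/2, 1 } → 1251/4096
edge 14 of 14 (blue): { 0, 1/4, 9/32, 19/64, 39/128, 625/2048, 1251/4096 | 313/1024, 157/512, 79/256, 5/16, 3/8, 1/2, 1 } → 2503/8192

2503/8192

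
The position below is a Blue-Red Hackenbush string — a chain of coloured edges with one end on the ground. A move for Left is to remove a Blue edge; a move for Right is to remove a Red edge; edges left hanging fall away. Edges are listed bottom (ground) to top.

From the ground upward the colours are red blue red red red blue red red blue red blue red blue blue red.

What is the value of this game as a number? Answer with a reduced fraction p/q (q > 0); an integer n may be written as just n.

r: Left { · }, Right { 0 } gives simplest -1
rb: Left { -1 }, Right { 0 } gives simplest -1/2
rbr: Left { -1 }, Right { -1/2 0 } gives simplest -3/4
rbrr: Left { -1 }, Right { -3/4 -1/2 0 } gives simplest -7/8
rbrrr: Left { -1 }, Right { -7/8 -3/4 -1/2 0 } gives simplest -15/16
rbrrrb: Left { -1 -15/16 }, Right { -7/8 -3/4 -1/2 0 } gives simplest -29/32
rbrrrbr: Left { -1 -15/16 }, Right { -29/32 -7/8 -3/4 -1/2 0 } gives simplest -59/64
rbrrrbrr: Left { -1 -15/16 }, Right { -59/64 -29/32 -7/8 -3/4 -1/2 0 } gives simplest -119/128
rbrrrbrrb: Left { -1 -15/16 -119/128 }, Right { -59/64 -29/32 -7/8 -3/4 -1/2 0 } gives simplest -237/256
rbrrrbrrbr: Left { -1 -15/16 -119/128 }, Right { -237/256 -59/64 -29/32 -7/8 -3/4 -1/2 0 } gives simplest -475/512
rbrrrbrrbrb: Left { -1 -15/16 -119/128 -475/512 }, Right { -237/256 -59/64 -29/32 -7/8 -3/4 -1/2 0 } gives simplest -949/1024
rbrrrbrrbrbr: Left { -1 -15/16 -119/128 -475/512 }, Right { -949/1024 -237/256 -59/64 -29/32 -7/8 -3/4 -1/2 0 } gives simplest -1899/2048
rbrrrbrrbrbrb: Left { -1 -15/16 -119/128 -475/512 -1899/2048 }, Right { -949/1024 -237/256 -59/64 -29/32 -7/8 -3/4 -1/2 0 } gives simplest -3797/4096
rbrrrbrrbrbrbb: Left { -1 -15/16 -119/128 -475/512 -1899/2048 -3797/4096 }, Right { -949/1024 -237/256 -59/64 -29/32 -7/8 -3/4 -1/2 0 } gives simplest -7593/8192
rbrrrbrrbrbrbbr: Left { -1 -15/16 -119/128 -475/512 -1899/2048 -3797/4096 }, Right { -7593/8192 -949/1024 -237/256 -59/64 -29/32 -7/8 -3/4 -1/2 0 } gives simplest -15187/16384

-15187/16384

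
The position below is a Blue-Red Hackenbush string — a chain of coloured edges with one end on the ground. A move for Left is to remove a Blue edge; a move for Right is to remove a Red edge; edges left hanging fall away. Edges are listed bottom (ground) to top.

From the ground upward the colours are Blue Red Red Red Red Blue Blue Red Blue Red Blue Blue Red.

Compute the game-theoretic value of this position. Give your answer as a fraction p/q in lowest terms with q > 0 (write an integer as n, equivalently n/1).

Recurse on prefixes of the 13-edge string Blue Red Red Red Red Blue Blue Red Blue Red Blue Blue Red:
edge 1 of 13 (Blue): { 0 | ∅ } -> 1
edge 2 of 13 (Red): { 0 | 1 } -> 1/2
edge 3 of 13 (Red): { 0 | 1/2; 1 } -> 1/4
edge 4 of 13 (Red): { 0 | 1/4; 1/2; 1 } -> 1/8
edge 5 of 13 (Red): { 0 | 1/8; 1/4; 1/2; 1 } -> 1/16
edge 6 of 13 (Blue): { 0; 1/16 | 1/8; 1/4; 1/2; 1 } -> 3/32
edge 7 of 13 (Blue): { 0; 1/16; 3/32 | 1/8; 1/4; 1/2; 1 } -> 7/64
edge 8 of 13 (Red): { 0; 1/16; 3/32 | 7/64; 1/8; 1/4; 1/2; 1 } -> 13/128
edge 9 of 13 (Blue): { 0; 1/16; 3/32; 13/128 | 7/64; 1/8; 1/4; 1/2; 1 } -> 27/256
edge 10 of 13 (Red): { 0; 1/16; 3/32; 13/128 | 27/256; 7/64; 1/8; 1/4; 1/2; 1 } -> 53/512
edge 11 of 13 (Blue): { 0; 1/16; 3/32; 13/128; 53/512 | 27/256; 7/64; 1/8; 1/4; 1/2; 1 } -> 107/1024
edge 12 of 13 (Blue): { 0; 1/16; 3/32; 13/128; 53/512; 107/1024 | 27/256; 7/64; 1/8; 1/4; 1/2; 1 } -> 215/2048
edge 13 of 13 (Red): { 0; 1/16; 3/32; 13/128; 53/512; 107/1024 | 215/2048; 27/256; 7/64; 1/8; 1/4; 1/2; 1 } -> 429/4096

429/4096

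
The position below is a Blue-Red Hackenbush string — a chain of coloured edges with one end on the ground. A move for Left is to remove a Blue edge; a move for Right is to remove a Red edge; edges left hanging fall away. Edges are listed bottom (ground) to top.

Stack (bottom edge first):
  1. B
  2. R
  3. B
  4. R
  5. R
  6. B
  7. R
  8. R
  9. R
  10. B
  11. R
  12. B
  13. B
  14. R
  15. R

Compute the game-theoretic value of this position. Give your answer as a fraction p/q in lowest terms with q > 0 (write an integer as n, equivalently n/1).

Build v(s[:k]) for k = 1..15, string s = B R B R R B R R R B R B B R R.
1 of 15 · B · max L 0 · min R +∞ → 1
2 of 15 · BR · max L 0 · min R 1 → 1/2
3 of 15 · BRB · max L 1/2 · min R 1 → 3/4
4 of 15 · BRBR · max L 1/2 · min R 3/4 → 5/8
5 of 15 · BRBRR · max L 1/2 · min R 5/8 → 9/16
6 of 15 · BRBRRB · max L 9/16 · min R 5/8 → 19/32
7 of 15 · BRBRRBR · max L 9/16 · min R 19/32 → 37/64
8 of 15 · BRBRRBRR · max L 9/16 · min R 37/64 → 73/128
9 of 15 · BRBRRBRRR · max L 9/16 · min R 73/128 → 145/256
10 of 15 · BRBRRBRRRB · max L 145/256 · min R 73/128 → 291/512
11 of 15 · BRBRRBRRRBR · max L 145/256 · min R 291/512 → 581/1024
12 of 15 · BRBRRBRRRBRB · max L 581/1024 · min R 291/512 → 1163/2048
13 of 15 · BRBRRBRRRBRBB · max L 1163/2048 · min R 291/512 → 2327/4096
14 of 15 · BRBRRBRRRBRBBR · max L 1163/2048 · min R 2327/4096 → 4653/8192
15 of 15 · BRBRRBRRRBRBBRR · max L 1163/2048 · min R 4653/8192 → 9305/16384

9305/16384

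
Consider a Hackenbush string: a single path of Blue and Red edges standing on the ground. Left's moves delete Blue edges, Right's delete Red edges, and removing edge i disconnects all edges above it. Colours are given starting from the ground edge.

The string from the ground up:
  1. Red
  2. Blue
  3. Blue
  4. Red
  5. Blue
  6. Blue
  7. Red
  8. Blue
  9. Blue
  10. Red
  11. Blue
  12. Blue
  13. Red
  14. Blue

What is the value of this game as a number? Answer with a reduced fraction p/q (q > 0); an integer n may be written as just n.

-2341/8192

Recurse on prefixes of the 14-edge string Red Blue Blue Red Blue Blue Red Blue Blue Red Blue Blue Red Blue:
step 1: add Red to get R; options L={ — } R={ 0 } ⇒ -1
step 2: add Blue to get RB; options L={ -1 } R={ 0 } ⇒ -1/2
step 3: add Blue to get RBB; options L={ -1; -1/2 } R={ 0 } ⇒ -1/4
step 4: add Red to get RBBR; options L={ -1; -1/2 } R={ -1/4; 0 } ⇒ -3/8
step 5: add Blue to get RBBRB; options L={ -1; -1/2; -3/8 } R={ -1/4; 0 } ⇒ -5/16
step 6: add Blue to get RBBRBB; options L={ -1; -1/2; -3/8; -5/16 } R={ -1/4; 0 } ⇒ -9/32
step 7: add Red to get RBBRBBR; options L={ -1; -1/2; -3/8; -5/16 } R={ -9/32; -1/4; 0 } ⇒ -19/64
step 8: add Blue to get RBBRBBRB; options L={ -1; -1/2; -3/8; -5/16; -19/64 } R={ -9/32; -1/4; 0 } ⇒ -37/128
step 9: add Blue to get RBBRBBRBB; options L={ -1; -1/2; -3/8; -5/16; -19/64; -37/128 } R={ -9/32; -1/4; 0 } ⇒ -73/256
step 10: add Red to get RBBRBBRBBR; options L={ -1; -1/2; -3/8; -5/16; -19/64; -37/128 } R={ -73/256; -9/32; -1/4; 0 } ⇒ -147/512
step 11: add Blue to get RBBRBBRBBRB; options L={ -1; -1/2; -3/8; -5/16; -19/64; -37/128; -147/512 } R={ -73/256; -9/32; -1/4; 0 } ⇒ -293/1024
step 12: add Blue to get RBBRBBRBBRBB; options L={ -1; -1/2; -3/8; -5/16; -19/64; -37/128; -147/512; -293/1024 } R={ -73/256; -9/32; -1/4; 0 } ⇒ -585/2048
step 13: add Red to get RBBRBBRBBRBBR; options L={ -1; -1/2; -3/8; -5/16; -19/64; -37/128; -147/512; -293/1024 } R={ -585/2048; -73/256; -9/32; -1/4; 0 } ⇒ -1171/4096
step 14: add Blue to get RBBRBBRBBRBBRB; options L={ -1; -1/2; -3/8; -5/16; -19/64; -37/128; -147/512; -293/1024; -1171/4096 } R={ -585/2048; -73/256; -9/32; -1/4; 0 } ⇒ -2341/8192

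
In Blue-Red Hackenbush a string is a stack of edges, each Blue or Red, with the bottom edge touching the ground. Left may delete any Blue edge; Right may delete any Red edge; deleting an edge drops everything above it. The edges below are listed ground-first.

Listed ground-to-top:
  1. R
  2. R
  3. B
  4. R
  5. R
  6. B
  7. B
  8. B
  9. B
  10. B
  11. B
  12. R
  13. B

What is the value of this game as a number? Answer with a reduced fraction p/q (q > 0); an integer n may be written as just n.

Prefix values for R R B R R B B B B B B R B via {L|R} + simplicity:
step 1: add R to get R; options L={ ∅ } R={ 0 } => -1
step 2: add R to get RR; options L={ ∅ } R={ -1 0 } => -2
step 3: add B to get RRB; options L={ -2 } R={ -1 0 } => -3/2
step 4: add R to get RRBR; options L={ -2 } R={ -3/2 -1 0 } => -7/4
step 5: add R to get RRBRR; options L={ -2 } R={ -7/4 -3/2 -1 0 } => -15/8
step 6: add B to get RRBRRB; options L={ -2 -15/8 } R={ -7/4 -3/2 -1 0 } => -29/16
step 7: add B to get RRBRRBB; options L={ -2 -15/8 -29/16 } R={ -7/4 -3/2 -1 0 } => -57/32
step 8: add B to get RRBRRBBB; options L={ -2 -15/8 -29/16 -57/32 } R={ -7/4 -3/2 -1 0 } => -113/64
step 9: add B to get RRBRRBBBB; options L={ -2 -15/8 -29/16 -57/32 -113/64 } R={ -7/4 -3/2 -1 0 } => -225/128
step 10: add B to get RRBRRBBBBB; options L={ -2 -15/8 -29/16 -57/32 -113/64 -225/128 } R={ -7/4 -3/2 -1 0 } => -449/256
step 11: add B to get RRBRRBBBBBB; options L={ -2 -15/8 -29/16 -57/32 -113/64 -225/128 -449/256 } R={ -7/4 -3/2 -1 0 } => -897/512
step 12: add R to get RRBRRBBBBBBR; options L={ -2 -15/8 -29/16 -57/32 -113/64 -225/128 -449/256 } R={ -897/512 -7/4 -3/2 -1 0 } => -1795/1024
step 13: add B to get RRBRRBBBBBBRB; options L={ -2 -15/8 -29/16 -57/32 -113/64 -225/128 -449/256 -1795/1024 } R={ -897/512 -7/4 -3/2 -1 0 } => -3589/2048

-3589/2048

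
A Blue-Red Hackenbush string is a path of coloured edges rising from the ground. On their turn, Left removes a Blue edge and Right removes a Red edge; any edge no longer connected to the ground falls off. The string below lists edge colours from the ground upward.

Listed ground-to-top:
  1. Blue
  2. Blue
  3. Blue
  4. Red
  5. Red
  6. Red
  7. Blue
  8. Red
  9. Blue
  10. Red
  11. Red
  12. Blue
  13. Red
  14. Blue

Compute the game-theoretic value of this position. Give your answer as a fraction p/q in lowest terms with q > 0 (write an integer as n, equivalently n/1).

edge 1 of 14 (Blue): { 0 | · } => 1
edge 2 of 14 (Blue): { 0, 1 | · } => 2
edge 3 of 14 (Blue): { 0, 1, 2 | · } => 3
edge 4 of 14 (Red): { 0, 1, 2 | 3 } => 5/2
edge 5 of 14 (Red): { 0, 1, 2 | 5/2, 3 } => 9/4
edge 6 of 14 (Red): { 0, 1, 2 | 9/4, 5/2, 3 } => 17/8
edge 7 of 14 (Blue): { 0, 1, 2, 17/8 | 9/4, 5/2, 3 } => 35/16
edge 8 of 14 (Red): { 0, 1, 2, 17/8 | 35/16, 9/4, 5/2, 3 } => 69/32
edge 9 of 14 (Blue): { 0, 1, 2, 17/8, 69/32 | 35/16, 9/4, 5/2, 3 } => 139/64
edge 10 of 14 (Red): { 0, 1, 2, 17/8, 69/32 | 139/64, 35/16, 9/4, 5/2, 3 } => 277/128
edge 11 of 14 (Red): { 0, 1, 2, 17/8, 69/32 | 277/128, 139/64, 35/16, 9/4, 5/2, 3 } => 553/256
edge 12 of 14 (Blue): { 0, 1, 2, 17/8, 69/32, 553/256 | 277/128, 139/64, 35/16, 9/4, 5/2, 3 } => 1107/512
edge 13 of 14 (Red): { 0, 1, 2, 17/8, 69/32, 553/256 | 1107/512, 277/128, 139/64, 35/16, 9/4, 5/2, 3 } => 2213/1024
edge 14 of 14 (Blue): { 0, 1, 2, 17/8, 69/32, 553/256, 2213/1024 | 1107/512, 277/128, 139/64, 35/16, 9/4, 5/2, 3 } => 4427/2048

4427/2048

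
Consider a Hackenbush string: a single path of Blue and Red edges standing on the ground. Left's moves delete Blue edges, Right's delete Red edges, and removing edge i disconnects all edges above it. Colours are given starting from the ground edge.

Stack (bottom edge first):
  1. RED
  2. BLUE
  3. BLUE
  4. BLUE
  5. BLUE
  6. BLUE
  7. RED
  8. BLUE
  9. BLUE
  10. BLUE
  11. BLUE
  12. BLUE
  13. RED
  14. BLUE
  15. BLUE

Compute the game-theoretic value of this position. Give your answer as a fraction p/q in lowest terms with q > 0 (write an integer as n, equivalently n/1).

1 of 15 · R · max L −∞ · min R 0 so -1
2 of 15 · RB · max L -1 · min R 0 so -1/2
3 of 15 · RBB · max L -1/2 · min R 0 so -1/4
4 of 15 · RBBB · max L -1/4 · min R 0 so -1/8
5 of 15 · RBBBB · max L -1/8 · min R 0 so -1/16
6 of 15 · RBBBBB · max L -1/16 · min R 0 so -1/32
7 of 15 · RBBBBBR · max L -1/16 · min R -1/32 so -3/64
8 of 15 · RBBBBBRB · max L -3/64 · min R -1/32 so -5/128
9 of 15 · RBBBBBRBB · max L -5/128 · min R -1/32 so -9/256
10 of 15 · RBBBBBRBBB · max L -9/256 · min R -1/32 so -17/512
11 of 15 · RBBBBBRBBBB · max L -17/512 · min R -1/32 so -33/1024
12 of 15 · RBBBBBRBBBBB · max L -33/1024 · min R -1/32 so -65/2048
13 of 15 · RBBBBBRBBBBBR · max L -33/1024 · min R -65/2048 so -131/4096
14 of 15 · RBBBBBRBBBBBRB · max L -131/4096 · min R -65/2048 so -261/8192
15 of 15 · RBBBBBRBBBBBRBB · max L -261/8192 · min R -65/2048 so -521/16384

-521/16384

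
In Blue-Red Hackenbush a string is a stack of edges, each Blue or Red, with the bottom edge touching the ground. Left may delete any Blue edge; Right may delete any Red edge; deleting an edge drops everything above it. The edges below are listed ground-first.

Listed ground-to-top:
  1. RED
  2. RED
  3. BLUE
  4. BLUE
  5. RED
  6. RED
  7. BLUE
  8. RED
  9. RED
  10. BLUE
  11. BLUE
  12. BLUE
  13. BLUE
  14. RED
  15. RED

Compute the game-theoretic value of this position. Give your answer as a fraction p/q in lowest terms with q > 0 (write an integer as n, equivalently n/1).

Build v(s[:k]) for k = 1..15, string s = RED RED BLUE BLUE RED RED BLUE RED RED BLUE BLUE BLUE BLUE RED RED.
R: Left { (no moves) }, Right { 0 } so simplest -1
RR: Left { (no moves) }, Right { -1, 0 } so simplest -2
RRB: Left { -2 }, Right { -1, 0 } so simplest -3/2
RRBB: Left { -2, -3/2 }, Right { -1, 0 } so simplest -5/4
RRBBR: Left { -2, -3/2 }, Right { -5/4, -1, 0 } so simplest -11/8
RRBBRR: Left { -2, -3/2 }, Right { -11/8, -5/4, -1, 0 } so simplest -23/16
RRBBRRB: Left { -2, -3/2, -23/16 }, Right { -11/8, -5/4, -1, 0 } so simplest -45/32
RRBBRRBR: Left { -2, -3/2, -23/16 }, Right { -45/32, -11/8, -5/4, -1, 0 } so simplest -91/64
RRBBRRBRR: Left { -2, -3/2, -23/16 }, Right { -91/64, -45/32, -11/8, -5/4, -1, 0 } so simplest -183/128
RRBBRRBRRB: Left { -2, -3/2, -23/16, -183/128 }, Right { -91/64, -45/32, -11/8, -5/4, -1, 0 } so simplest -365/256
RRBBRRBRRBB: Left { -2, -3/2, -23/16, -183/128, -365/256 }, Right { -91/64, -45/32, -11/8, -5/4, -1, 0 } so simplest -729/512
RRBBRRBRRBBB: Left { -2, -3/2, -23/16, -183/128, -365/256, -729/512 }, Right { -91/64, -45/32, -11/8, -5/4, -1, 0 } so simplest -1457/1024
RRBBRRBRRBBBB: Left { -2, -3/2, -23/16, -183/128, -365/256, -729/512, -1457/1024 }, Right { -91/64, -45/32, -11/8, -5/4, -1, 0 } so simplest -2913/2048
RRBBRRBRRBBBBR: Left { -2, -3/2, -23/16, -183/128, -365/256, -729/512, -1457/1024 }, Right { -2913/2048, -91/64, -45/32, -11/8, -5/4, -1, 0 } so simplest -5827/4096
RRBBRRBRRBBBBRR: Left { -2, -3/2, -23/16, -183/128, -365/256, -729/512, -1457/1024 }, Right { -5827/4096, -2913/2048, -91/64, -45/32, -11/8, -5/4, -1, 0 } so simplest -11655/8192

-11655/8192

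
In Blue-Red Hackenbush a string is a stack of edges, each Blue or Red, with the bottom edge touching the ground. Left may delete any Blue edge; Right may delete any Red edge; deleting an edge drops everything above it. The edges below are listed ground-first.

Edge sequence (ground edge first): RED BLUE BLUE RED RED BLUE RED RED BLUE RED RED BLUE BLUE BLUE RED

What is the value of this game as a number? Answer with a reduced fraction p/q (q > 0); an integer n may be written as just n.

-7011/16384

Recurse on prefixes of the 15-edge string RED BLUE BLUE RED RED BLUE RED RED BLUE RED RED BLUE BLUE BLUE RED:
v(R) = { — | 0 } => -1
v(RB) = { -1 | 0 } => -1/2
v(RBB) = { -1 -1/2 | 0 } => -1/4
v(RBBR) = { -1 -1/2 | -1/4 0 } => -3/8
v(RBBRR) = { -1 -1/2 | -3/8 -1/4 0 } => -7/16
v(RBBRRB) = { -1 -1/2 -7/16 | -3/8 -1/4 0 } => -13/32
v(RBBRRBR) = { -1 -1/2 -7/16 | -13/32 -3/8 -1/4 0 } => -27/64
v(RBBRRBRR) = { -1 -1/2 -7/16 | -27/64 -13/32 -3/8 -1/4 0 } => -55/128
v(RBBRRBRRB) = { -1 -1/2 -7/16 -55/128 | -27/64 -13/32 -3/8 -1/4 0 } => -109/256
v(RBBRRBRRBR) = { -1 -1/2 -7/16 -55/128 | -109/256 -27/64 -13/32 -3/8 -1/4 0 } => -219/512
v(RBBRRBRRBRR) = { -1 -1/2 -7/16 -55/128 | -219/512 -109/256 -27/64 -13/32 -3/8 -1/4 0 } => -439/1024
v(RBBRRBRRBRRB) = { -1 -1/2 -7/16 -55/128 -439/1024 | -219/512 -109/256 -27/64 -13/32 -3/8 -1/4 0 } => -877/2048
v(RBBRRBRRBRRBB) = { -1 -1/2 -7/16 -55/128 -439/1024 -877/2048 | -219/512 -109/256 -27/64 -13/32 -3/8 -1/4 0 } => -1753/4096
v(RBBRRBRRBRRBBB) = { -1 -1/2 -7/16 -55/128 -439/1024 -877/2048 -1753/4096 | -219/512 -109/256 -27/64 -13/32 -3/8 -1/4 0 } => -3505/8192
v(RBBRRBRRBRRBBBR) = { -1 -1/2 -7/16 -55/128 -439/1024 -877/2048 -1753/4096 | -3505/8192 -219/512 -109/256 -27/64 -13/32 -3/8 -1/4 0 } => -7011/16384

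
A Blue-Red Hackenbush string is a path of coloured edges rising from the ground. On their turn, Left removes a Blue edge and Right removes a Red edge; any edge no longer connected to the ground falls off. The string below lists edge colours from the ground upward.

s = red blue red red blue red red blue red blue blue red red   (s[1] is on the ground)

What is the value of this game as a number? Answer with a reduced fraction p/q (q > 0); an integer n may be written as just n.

-3495/4096

g_1 [r]  L=[—]  R=[0]  = -1
g_2 [rb]  L=[-1]  R=[0]  = -1/2
g_3 [rbr]  L=[-1]  R=[-1/2,0]  = -3/4
g_4 [rbrr]  L=[-1]  R=[-3/4,-1/2,0]  = -7/8
g_5 [rbrrb]  L=[-1,-7/8]  R=[-3/4,-1/2,0]  = -13/16
g_6 [rbrrbr]  L=[-1,-7/8]  R=[-13/16,-3/4,-1/2,0]  = -27/32
g_7 [rbrrbrr]  L=[-1,-7/8]  R=[-27/32,-13/16,-3/4,-1/2,0]  = -55/64
g_8 [rbrrbrrb]  L=[-1,-7/8,-55/64]  R=[-27/32,-13/16,-3/4,-1/2,0]  = -109/128
g_9 [rbrrbrrbr]  L=[-1,-7/8,-55/64]  R=[-109/128,-27/32,-13/16,-3/4,-1/2,0]  = -219/256
g_10 [rbrrbrrbrb]  L=[-1,-7/8,-55/64,-219/256]  R=[-109/128,-27/32,-13/16,-3/4,-1/2,0]  = -437/512
g_11 [rbrrbrrbrbb]  L=[-1,-7/8,-55/64,-219/256,-437/512]  R=[-109/128,-27/32,-13/16,-3/4,-1/2,0]  = -873/1024
g_12 [rbrrbrrbrbbr]  L=[-1,-7/8,-55/64,-219/256,-437/512]  R=[-873/1024,-109/128,-27/32,-13/16,-3/4,-1/2,0]  = -1747/2048
g_13 [rbrrbrrbrbbrr]  L=[-1,-7/8,-55/64,-219/256,-437/512]  R=[-1747/2048,-873/1024,-109/128,-27/32,-13/16,-3/4,-1/2,0]  = -3495/4096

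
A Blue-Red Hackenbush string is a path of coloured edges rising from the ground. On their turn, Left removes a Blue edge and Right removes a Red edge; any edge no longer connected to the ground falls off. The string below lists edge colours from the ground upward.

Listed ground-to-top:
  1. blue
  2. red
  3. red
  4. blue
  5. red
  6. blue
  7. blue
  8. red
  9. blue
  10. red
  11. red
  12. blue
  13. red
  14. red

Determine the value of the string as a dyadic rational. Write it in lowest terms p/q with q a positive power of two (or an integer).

2889/8192

Build value(s[:k]) for k = 1..14, string s = blue red red blue red blue blue red blue red red blue red red.
value(b) = { 0 |  } so 1
value(br) = { 0 | 1 } so 1/2
value(brr) = { 0 | 1/2,1 } so 1/4
value(brrb) = { 0,1/4 | 1/2,1 } so 3/8
value(brrbr) = { 0,1/4 | 3/8,1/2,1 } so 5/16
value(brrbrb) = { 0,1/4,5/16 | 3/8,1/2,1 } so 11/32
value(brrbrbb) = { 0,1/4,5/16,11/32 | 3/8,1/2,1 } so 23/64
value(brrbrbbr) = { 0,1/4,5/16,11/32 | 23/64,3/8,1/2,1 } so 45/128
value(brrbrbbrb) = { 0,1/4,5/16,11/32,45/128 | 23/64,3/8,1/2,1 } so 91/256
value(brrbrbbrbr) = { 0,1/4,5/16,11/32,45/128 | 91/256,23/64,3/8,1/2,1 } so 181/512
value(brrbrbbrbrr) = { 0,1/4,5/16,11/32,45/128 | 181/512,91/256,23/64,3/8,1/2,1 } so 361/1024
value(brrbrbbrbrrb) = { 0,1/4,5/16,11/32,45/128,361/1024 | 181/512,91/256,23/64,3/8,1/2,1 } so 723/2048
value(brrbrbbrbrrbr) = { 0,1/4,5/16,11/32,45/128,361/1024 | 723/2048,181/512,91/256,23/64,3/8,1/2,1 } so 1445/4096
value(brrbrbbrbrrbrr) = { 0,1/4,5/16,11/32,45/128,361/1024 | 1445/4096,723/2048,181/512,91/256,23/64,3/8,1/2,1 } so 2889/8192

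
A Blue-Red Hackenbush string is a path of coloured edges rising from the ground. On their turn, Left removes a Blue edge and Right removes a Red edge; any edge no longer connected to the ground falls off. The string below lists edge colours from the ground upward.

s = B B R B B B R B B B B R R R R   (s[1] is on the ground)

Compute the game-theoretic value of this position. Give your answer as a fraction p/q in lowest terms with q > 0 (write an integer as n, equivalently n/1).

15841/8192

edge 1 of 15 (B): { 0 | none } -> 1
edge 2 of 15 (B): { 0,1 | none } -> 2
edge 3 of 15 (R): { 0,1 | 2 } -> 3/2
edge 4 of 15 (B): { 0,1,3/2 | 2 } -> 7/4
edge 5 of 15 (B): { 0,1,3/2,7/4 | 2 } -> 15/8
edge 6 of 15 (B): { 0,1,3/2,7/4,15/8 | 2 } -> 31/16
edge 7 of 15 (R): { 0,1,3/2,7/4,15/8 | 31/16,2 } -> 61/32
edge 8 of 15 (B): { 0,1,3/2,7/4,15/8,61/32 | 31/16,2 } -> 123/64
edge 9 of 15 (B): { 0,1,3/2,7/4,15/8,61/32,123/64 | 31/16,2 } -> 247/128
edge 10 of 15 (B): { 0,1,3/2,7/4,15/8,61/32,123/64,247/128 | 31/16,2 } -> 495/256
edge 11 of 15 (B): { 0,1,3/2,7/4,15/8,61/32,123/64,247/128,495/256 | 31/16,2 } -> 991/512
edge 12 of 15 (R): { 0,1,3/2,7/4,15/8,61/32,123/64,247/128,495/256 | 991/512,31/16,2 } -> 1981/1024
edge 13 of 15 (R): { 0,1,3/2,7/4,15/8,61/32,123/64,247/128,495/256 | 1981/1024,991/512,31/16,2 } -> 3961/2048
edge 14 of 15 (R): { 0,1,3/2,7/4,15/8,61/32,123/64,247/128,495/256 | 3961/2048,1981/1024,991/512,31/16,2 } -> 7921/4096
edge 15 of 15 (R): { 0,1,3/2,7/4,15/8,61/32,123/64,247/128,495/256 | 7921/4096,3961/2048,1981/1024,991/512,31/16,2 } -> 15841/8192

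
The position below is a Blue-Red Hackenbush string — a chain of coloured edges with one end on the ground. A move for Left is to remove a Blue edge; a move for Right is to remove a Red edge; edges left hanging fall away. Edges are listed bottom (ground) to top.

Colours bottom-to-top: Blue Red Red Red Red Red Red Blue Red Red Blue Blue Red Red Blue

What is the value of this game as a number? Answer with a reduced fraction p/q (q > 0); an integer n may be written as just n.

Prefix values for Blue Red Red Red Red Red Red Blue Red Red Blue Blue Red Red Blue via {L|R} + simplicity:
1 of 15 · B · max L 0 · min R +∞ gives 1
2 of 15 · BR · max L 0 · min R 1 gives 1/2
3 of 15 · BRR · max L 0 · min R 1/2 gives 1/4
4 of 15 · BRRR · max L 0 · min R 1/4 gives 1/8
5 of 15 · BRRRR · max L 0 · min R 1/8 gives 1/16
6 of 15 · BRRRRR · max L 0 · min R 1/16 gives 1/32
7 of 15 · BRRRRRR · max L 0 · min R 1/32 gives 1/64
8 of 15 · BRRRRRRB · max L 1/64 · min R 1/32 gives 3/128
9 of 15 · BRRRRRRBR · max L 1/64 · min R 3/128 gives 5/256
10 of 15 · BRRRRRRBRR · max L 1/64 · min R 5/256 gives 9/512
11 of 15 · BRRRRRRBRRB · max L 9/512 · min R 5/256 gives 19/1024
12 of 15 · BRRRRRRBRRBB · max L 19/1024 · min R 5/256 gives 39/2048
13 of 15 · BRRRRRRBRRBBR · max L 19/1024 · min R 39/2048 gives 77/4096
14 of 15 · BRRRRRRBRRBBRR · max L 19/1024 · min R 77/4096 gives 153/8192
15 of 15 · BRRRRRRBRRBBRRB · max L 153/8192 · min R 77/4096 gives 307/16384

307/16384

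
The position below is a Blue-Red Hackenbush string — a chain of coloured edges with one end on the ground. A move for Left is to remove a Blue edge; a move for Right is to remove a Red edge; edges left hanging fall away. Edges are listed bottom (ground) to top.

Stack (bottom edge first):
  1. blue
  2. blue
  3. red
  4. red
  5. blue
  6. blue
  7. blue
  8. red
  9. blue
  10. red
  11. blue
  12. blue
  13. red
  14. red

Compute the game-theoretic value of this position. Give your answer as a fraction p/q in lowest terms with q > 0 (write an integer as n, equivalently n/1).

5977/4096

Prefix values for blue blue red red blue blue blue red blue red blue blue red red via {L|R} + simplicity:
v(b) = { 0 | none } ⇒ 1
v(bb) = { 0,1 | none } ⇒ 2
v(bbr) = { 0,1 | 2 } ⇒ 3/2
v(bbrr) = { 0,1 | 3/2,2 } ⇒ 5/4
v(bbrrb) = { 0,1,5/4 | 3/2,2 } ⇒ 11/8
v(bbrrbb) = { 0,1,5/4,11/8 | 3/2,2 } ⇒ 23/16
v(bbrrbbb) = { 0,1,5/4,11/8,23/16 | 3/2,2 } ⇒ 47/32
v(bbrrbbbr) = { 0,1,5/4,11/8,23/16 | 47/32,3/2,2 } ⇒ 93/64
v(bbrrbbbrb) = { 0,1,5/4,11/8,23/16,93/64 | 47/32,3/2,2 } ⇒ 187/128
v(bbrrbbbrbr) = { 0,1,5/4,11/8,23/16,93/64 | 187/128,47/32,3/2,2 } ⇒ 373/256
v(bbrrbbbrbrb) = { 0,1,5/4,11/8,23/16,93/64,373/256 | 187/128,47/32,3/2,2 } ⇒ 747/512
v(bbrrbbbrbrbb) = { 0,1,5/4,11/8,23/16,93/64,373/256,747/512 | 187/128,47/32,3/2,2 } ⇒ 1495/1024
v(bbrrbbbrbrbbr) = { 0,1,5/4,11/8,23/16,93/64,373/256,747/512 | 1495/1024,187/128,47/32,3/2,2 } ⇒ 2989/2048
v(bbrrbbbrbrbbrr) = { 0,1,5/4,11/8,23/16,93/64,373/256,747/512 | 2989/2048,1495/1024,187/128,47/32,3/2,2 } ⇒ 5977/4096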